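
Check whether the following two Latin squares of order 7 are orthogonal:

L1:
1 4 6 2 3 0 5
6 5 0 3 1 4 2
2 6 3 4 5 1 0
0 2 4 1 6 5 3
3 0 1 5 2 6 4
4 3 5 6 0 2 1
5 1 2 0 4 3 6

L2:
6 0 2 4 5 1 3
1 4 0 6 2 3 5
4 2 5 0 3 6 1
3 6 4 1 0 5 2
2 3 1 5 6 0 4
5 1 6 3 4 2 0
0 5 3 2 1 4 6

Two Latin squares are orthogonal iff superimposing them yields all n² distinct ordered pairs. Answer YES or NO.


Form the n² = 49 superimposed pairs (L1[i][j], L2[i][j]), row by row (rows and columns indexed from 0):
row 0: (1,6) (4,0) (6,2) (2,4) (3,5) (0,1) (5,3)
row 1: (6,1) (5,4) (0,0) (3,6) (1,2) (4,3) (2,5)
row 2: (2,4) (6,2) (3,5) (4,0) (5,3) (1,6) (0,1)
row 3: (0,3) (2,6) (4,4) (1,1) (6,0) (5,5) (3,2)
row 4: (3,2) (0,3) (1,1) (5,5) (2,6) (6,0) (4,4)
row 5: (4,5) (3,1) (5,6) (6,3) (0,4) (2,2) (1,0)
row 6: (5,0) (1,5) (2,3) (0,2) (4,1) (3,4) (6,6)
Orthogonality requires all 49 pairs distinct.
But the pair (2,4) repeats: cell (0,3) has L1 = 2, L2 = 4, and cell (2,0) has L1 = 2, L2 = 4.
A repeated pair means some other pair never occurs (only 35 distinct pairs out of 49), so the squares are not orthogonal.
Conclusion: NO.

NO


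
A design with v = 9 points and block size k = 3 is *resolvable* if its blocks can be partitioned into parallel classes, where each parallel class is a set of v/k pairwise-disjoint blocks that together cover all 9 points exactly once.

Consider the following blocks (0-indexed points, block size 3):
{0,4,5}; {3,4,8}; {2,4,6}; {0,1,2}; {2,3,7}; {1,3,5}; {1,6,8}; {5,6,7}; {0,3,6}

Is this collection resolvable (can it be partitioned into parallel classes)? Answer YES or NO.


v = 9, block size k = 3, number of blocks = 9.
For resolvability, blocks must partition into parallel classes of size v/k = 3.
Total blocks must therefore be a multiple of 3: 9 = 3·3 + 0 ⇒ divisible ✓.
Consider block {2,4,6}. The only other block(s) in the collection disjoint from it are {1,3,5} — just 1 block(s). Any parallel class containing {2,4,6} would need 2 other blocks each disjoint from it, so no parallel class of size 3 can contain {2,4,6}.
Since every block must belong to some parallel class in a resolution, the collection cannot be partitioned into parallel classes.
Resolvable? NO.

NO


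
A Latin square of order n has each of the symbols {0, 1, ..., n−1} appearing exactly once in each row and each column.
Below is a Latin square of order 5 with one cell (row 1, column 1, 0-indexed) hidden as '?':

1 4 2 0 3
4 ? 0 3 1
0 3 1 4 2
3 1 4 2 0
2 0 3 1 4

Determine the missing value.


Row 1 contains symbols [0, 1, 3, 4] — missing [2].
Column 1 contains symbols [0, 1, 3, 4] — missing [2].
The missing symbol must appear in both missing sets; intersection = [2].
Therefore the hidden value is 2.

Missing value = 2.


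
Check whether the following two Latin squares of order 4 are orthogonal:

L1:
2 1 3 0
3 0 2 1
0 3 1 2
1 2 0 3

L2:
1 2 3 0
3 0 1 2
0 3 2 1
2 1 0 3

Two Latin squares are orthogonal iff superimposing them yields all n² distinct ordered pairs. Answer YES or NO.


Form the n² = 16 superimposed pairs (L1[i][j], L2[i][j]), row by row (rows and columns indexed from 0):
row 0: (2,1) (1,2) (3,3) (0,0)
row 1: (3,3) (0,0) (2,1) (1,2)
row 2: (0,0) (3,3) (1,2) (2,1)
row 3: (1,2) (2,1) (0,0) (3,3)
Orthogonality requires all 16 pairs distinct.
But the pair (3,3) repeats: cell (0,2) has L1 = 3, L2 = 3, and cell (1,0) has L1 = 3, L2 = 3.
A repeated pair means some other pair never occurs (only 4 distinct pairs out of 16), so the squares are not orthogonal.
Conclusion: NO.

NO


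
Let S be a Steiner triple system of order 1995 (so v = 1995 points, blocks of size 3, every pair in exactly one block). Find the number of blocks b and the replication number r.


An STS(v) is a 2-(v, 3, 1) BIBD: block size k = 3, λ = 1.
Replication: r(k − 1) = λ(v − 1) ⇒ r·2 = 1995 − 1 = 1994 ⇒ r = 997.
Block count: b = v(v − 1)/6 = 1995·1994/6 = 3978030/6 = 663005.

r = 997, b = 663005.


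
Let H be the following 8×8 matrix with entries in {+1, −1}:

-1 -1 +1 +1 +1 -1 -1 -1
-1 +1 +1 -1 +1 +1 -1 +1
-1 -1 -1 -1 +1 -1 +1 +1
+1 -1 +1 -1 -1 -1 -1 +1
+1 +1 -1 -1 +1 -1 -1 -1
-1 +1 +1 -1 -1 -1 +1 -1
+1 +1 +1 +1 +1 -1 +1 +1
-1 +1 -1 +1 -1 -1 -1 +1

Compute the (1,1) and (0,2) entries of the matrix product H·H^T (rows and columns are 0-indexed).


Row 0 of H: [-1, -1, 1, 1, 1, -1, -1, -1].
Row 1 of H: [-1, 1, 1, -1, 1, 1, -1, 1].
Row 2 of H: [-1, -1, -1, -1, 1, -1, 1, 1].
(H·H^T)[1][1] = Σ_j H[1][j]·H[1][j] = (-1)² + (1)² + (1)² + (-1)² + (1)² + (1)² + (-1)² + (1)² = 1 + 1 + 1 + 1 + 1 + 1 + 1 + 1 = 8.
(H·H^T)[0][2] = Σ_j H[0][j]·H[2][j] = (-1)·(-1) + (-1)·(-1) + (1)·(-1) + (1)·(-1) + (1)·(1) + (-1)·(-1) + (-1)·(1) + (-1)·(1) = 1 + 1 + -1 + -1 + 1 + 1 + -1 + -1 = 0.
So rows 0 and 2 are orthogonal; the diagonal entry equals n = 8.

(1,1) entry = 8; (0,2) entry = 0.


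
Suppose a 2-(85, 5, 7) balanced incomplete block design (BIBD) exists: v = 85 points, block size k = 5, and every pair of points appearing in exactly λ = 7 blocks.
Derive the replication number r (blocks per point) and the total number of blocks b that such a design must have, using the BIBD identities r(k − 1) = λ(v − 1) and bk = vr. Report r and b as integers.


Any 2-(v, k, λ) BIBD satisfies two necessary conditions:
  (i)  Each point sits in r blocks, and counting incidences through any fixed point gives r(k − 1) = λ(v − 1), so r = λ(v − 1)/(k − 1).
  (ii) Total incidences bk = vr, so b = vr/k.
Step 1: r = λ(v − 1)/(k − 1) = 7·(85 − 1)/(5 − 1) = 7·84/4 = 588/4 = 147.
Step 2: b = vr/k = 85·147/5 = 12495/5 = 2499.
Check integrality: r = 147 ∈ Z ✓, b = 2499 ∈ Z ✓.
(These identities are necessary conditions: they determine r and b for any design with these parameters, but do not by themselves prove that one exists.)

r = 147, b = 2499.


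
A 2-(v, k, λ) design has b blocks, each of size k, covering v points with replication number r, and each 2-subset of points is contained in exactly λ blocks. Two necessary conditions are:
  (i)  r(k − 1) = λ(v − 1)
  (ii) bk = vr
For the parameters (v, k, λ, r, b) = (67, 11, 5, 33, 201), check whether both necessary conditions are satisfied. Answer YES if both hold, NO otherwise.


Condition (i): r(k − 1) = 33·10 = 330; λ(v − 1) = 5·66 = 330. Match? YES.
Condition (ii): bk = 201·11 = 2211; vr = 67·33 = 2211. Match? YES.
Both conditions hold? YES.

YES


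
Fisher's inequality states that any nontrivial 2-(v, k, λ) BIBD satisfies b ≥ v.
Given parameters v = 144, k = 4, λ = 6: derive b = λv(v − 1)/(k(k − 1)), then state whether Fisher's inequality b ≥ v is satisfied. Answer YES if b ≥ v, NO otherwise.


r = λ(v − 1)/(k − 1) = 6·143/3 = 286.
b = vr/k = 144·286/4 = 10296.
Fisher's inequality: b ≥ v ⇔ 10296 ≥ 144? YES.

YES


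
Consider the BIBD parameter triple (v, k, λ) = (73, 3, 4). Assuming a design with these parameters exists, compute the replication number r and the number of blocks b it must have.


Any 2-(v, k, λ) BIBD satisfies two necessary conditions:
  (i)  Each point sits in r blocks, and counting incidences through any fixed point gives r(k − 1) = λ(v − 1), so r = λ(v − 1)/(k − 1).
  (ii) Total incidences bk = vr, so b = vr/k.
Step 1: r = λ(v − 1)/(k − 1) = 4·(73 − 1)/(3 − 1) = 4·72/2 = 288/2 = 144.
Step 2: b = vr/k = 73·144/3 = 10512/3 = 3504.
Check integrality: r = 144 ∈ Z ✓, b = 3504 ∈ Z ✓.
(These identities are necessary conditions: they determine r and b for any design with these parameters, but do not by themselves prove that one exists.)

r = 144, b = 3504.


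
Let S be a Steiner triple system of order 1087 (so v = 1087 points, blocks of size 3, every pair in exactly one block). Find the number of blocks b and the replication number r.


An STS(v) is a 2-(v, 3, 1) BIBD: block size k = 3, λ = 1.
Replication: r(k − 1) = λ(v − 1) ⇒ r·2 = 1087 − 1 = 1086 ⇒ r = 543.
Block count: bk = vr ⇒ b·3 = 1087·543 = 590241 ⇒ b = 196747.

r = 543, b = 196747.


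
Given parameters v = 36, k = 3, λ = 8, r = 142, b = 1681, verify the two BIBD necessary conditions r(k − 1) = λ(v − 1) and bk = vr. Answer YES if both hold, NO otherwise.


Condition (i): r(k − 1) = 142·2 = 284; λ(v − 1) = 8·35 = 280. Match? NO.
Condition (ii): bk = 1681·3 = 5043; vr = 36·142 = 5112. Match? NO.
Both conditions hold? NO.

NO


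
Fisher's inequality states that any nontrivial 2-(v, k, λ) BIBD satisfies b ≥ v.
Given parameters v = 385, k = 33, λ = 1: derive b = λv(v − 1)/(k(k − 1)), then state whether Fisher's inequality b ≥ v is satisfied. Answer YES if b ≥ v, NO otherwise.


b = λv(v − 1)/(k(k − 1)) = 1·385·384/(33·32) = 147840/1056 = 140.
Compare with v = 385: b < v, so Fisher's inequality fails.

NO


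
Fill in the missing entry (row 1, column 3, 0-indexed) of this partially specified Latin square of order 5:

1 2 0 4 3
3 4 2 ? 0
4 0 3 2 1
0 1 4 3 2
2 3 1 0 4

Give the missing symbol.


Row 1 contains symbols [0, 2, 3, 4] — missing [1].
Column 3 contains symbols [0, 2, 3, 4] — missing [1].
The missing symbol must appear in both missing sets; intersection = [1].
Therefore the hidden value is 1.

Missing value = 1.


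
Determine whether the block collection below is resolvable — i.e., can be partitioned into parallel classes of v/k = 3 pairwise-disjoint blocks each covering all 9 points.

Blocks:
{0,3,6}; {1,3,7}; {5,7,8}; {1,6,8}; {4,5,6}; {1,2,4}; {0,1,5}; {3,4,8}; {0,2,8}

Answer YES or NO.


v = 9, block size k = 3, number of blocks = 9.
For resolvability, blocks must partition into parallel classes of size v/k = 3.
Total blocks must therefore be a multiple of 3: 9 = 3·3 + 0 ⇒ divisible ✓.
Consider block {1,6,8}. It intersects every other block in the collection, so no parallel class of size 3 can contain it.
Since every block must belong to some parallel class in a resolution, the collection cannot be partitioned into parallel classes.
Resolvable? NO.

NO


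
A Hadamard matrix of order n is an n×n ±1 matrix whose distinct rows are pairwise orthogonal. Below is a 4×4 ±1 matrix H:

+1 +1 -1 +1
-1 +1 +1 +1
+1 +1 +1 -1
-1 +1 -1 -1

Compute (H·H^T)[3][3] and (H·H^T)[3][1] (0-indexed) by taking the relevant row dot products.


Row 1 of H: [-1, 1, 1, 1].
Row 3 of H: [-1, 1, -1, -1].
(H·H^T)[3][3] = Σ_j H[3][j]·H[3][j] = (-1)² + (1)² + (-1)² + (-1)² = 1 + 1 + 1 + 1 = 4.
(H·H^T)[3][1] = Σ_j H[3][j]·H[1][j] = (-1)·(-1) + (1)·(1) + (-1)·(1) + (-1)·(1) = 1 + 1 + -1 + -1 = 0.
So rows 3 and 1 are orthogonal; the diagonal entry equals n = 4.

(3,3) entry = 4; (3,1) entry = 0.


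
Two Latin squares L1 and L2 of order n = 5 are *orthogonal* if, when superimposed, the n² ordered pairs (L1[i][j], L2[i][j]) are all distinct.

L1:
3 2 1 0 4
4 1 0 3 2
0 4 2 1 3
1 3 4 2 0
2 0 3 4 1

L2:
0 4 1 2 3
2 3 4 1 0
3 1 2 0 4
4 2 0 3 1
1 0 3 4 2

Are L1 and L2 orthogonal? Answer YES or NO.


Form the n² = 25 superimposed pairs (L1[i][j], L2[i][j]), row by row (rows and columns indexed from 0):
row 0: (3,0) (2,4) (1,1) (0,2) (4,3)
row 1: (4,2) (1,3) (0,4) (3,1) (2,0)
row 2: (0,3) (4,1) (2,2) (1,0) (3,4)
row 3: (1,4) (3,2) (4,0) (2,3) (0,1)
row 4: (2,1) (0,0) (3,3) (4,4) (1,2)
Orthogonality requires all 25 pairs distinct.
Check by first coordinate: for each symbol s of L1, list the L2 entries in the n cells where L1 = s; they must all differ.
  L1 = 0: L2 entries (in reading order) 2, 4, 3, 1, 0 — all 5 distinct ✓
  L1 = 1: L2 entries (in reading order) 1, 3, 0, 4, 2 — all 5 distinct ✓
  L1 = 2: L2 entries (in reading order) 4, 0, 2, 3, 1 — all 5 distinct ✓
  L1 = 3: L2 entries (in reading order) 0, 1, 4, 2, 3 — all 5 distinct ✓
  L1 = 4: L2 entries (in reading order) 3, 2, 1, 0, 4 — all 5 distinct ✓
Every symbol of L1 meets every symbol of L2 exactly once, so all 25 pairs are distinct (25 of 25).
Conclusion: YES.

YES


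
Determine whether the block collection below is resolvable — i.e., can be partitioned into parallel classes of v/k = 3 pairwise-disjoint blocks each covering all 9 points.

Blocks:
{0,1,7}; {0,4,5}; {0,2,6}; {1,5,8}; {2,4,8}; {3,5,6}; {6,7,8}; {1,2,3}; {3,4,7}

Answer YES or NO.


v = 9, block size k = 3, number of blocks = 9.
For resolvability, blocks must partition into parallel classes of size v/k = 3.
Total blocks must therefore be a multiple of 3: 9 = 3·3 + 0 ⇒ divisible ✓.
Greedy packing gives 3 candidate class(es). Each should be a full parallel class (size 3, covers all 9 points).
  Class 1 (3 blocks): {0,1,7}; {2,4,8}; {3,5,6}. Points covered: [0, 1, 2, 3, 4, 5, 6, 7, 8].
  Class 2 (3 blocks): {0,4,5}; {6,7,8}; {1,2,3}. Points covered: [0, 1, 2, 3, 4, 5, 6, 7, 8].
  Class 3 (3 blocks): {0,2,6}; {1,5,8}; {3,4,7}. Points covered: [0, 1, 2, 3, 4, 5, 6, 7, 8].
All classes full (size 3)? YES. All classes cover every point? YES.
Resolvable? YES.

YES


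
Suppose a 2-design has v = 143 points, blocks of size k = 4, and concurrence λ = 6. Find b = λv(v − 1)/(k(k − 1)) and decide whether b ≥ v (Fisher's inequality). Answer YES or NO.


b = λv(v − 1)/(k(k − 1)) = 6·143·142/(4·3) = 121836/12 = 10153.
Compare with v = 143: b ≥ v, so Fisher's inequality holds.

YES


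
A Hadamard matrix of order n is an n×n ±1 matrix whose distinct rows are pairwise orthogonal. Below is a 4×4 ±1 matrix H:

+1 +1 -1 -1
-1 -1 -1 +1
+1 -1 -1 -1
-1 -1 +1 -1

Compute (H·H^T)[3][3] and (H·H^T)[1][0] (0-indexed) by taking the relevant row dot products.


Row 0 of H: [1, 1, -1, -1].
Row 1 of H: [-1, -1, -1, 1].
Row 3 of H: [-1, -1, 1, -1].
(H·H^T)[3][3] = Σ_j H[3][j]·H[3][j] = (-1)² + (-1)² + (1)² + (-1)² = 1 + 1 + 1 + 1 = 4.
(H·H^T)[1][0] = Σ_j H[1][j]·H[0][j] = (-1)·(1) + (-1)·(1) + (-1)·(-1) + (1)·(-1) = -1 + -1 + 1 + -1 = -2.
Rows 1 and 0 are not orthogonal (dot product = -2 ≠ 0), so H is not a Hadamard matrix.

(3,3) entry = 4; (1,0) entry = -2.


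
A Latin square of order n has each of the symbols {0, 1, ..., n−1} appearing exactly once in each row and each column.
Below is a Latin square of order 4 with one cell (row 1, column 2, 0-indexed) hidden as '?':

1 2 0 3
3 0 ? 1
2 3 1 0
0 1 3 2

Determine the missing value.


Row 1 contains symbols [0, 1, 3] — missing [2].
Column 2 contains symbols [0, 1, 3] — missing [2].
The missing symbol must appear in both missing sets; intersection = [2].
Therefore the hidden value is 2.

Missing value = 2.


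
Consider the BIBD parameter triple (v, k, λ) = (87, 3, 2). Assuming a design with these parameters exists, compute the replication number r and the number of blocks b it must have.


Any 2-(v, k, λ) BIBD satisfies two necessary conditions:
  (i)  Each point sits in r blocks, and counting incidences through any fixed point gives r(k − 1) = λ(v − 1), so r = λ(v − 1)/(k − 1).
  (ii) Total incidences bk = vr, so b = vr/k.
Step 1: r = λ(v − 1)/(k − 1) = 2·(87 − 1)/(3 − 1) = 2·86/2 = 172/2 = 86.
Step 2: b = vr/k = 87·86/3 = 7482/3 = 2494.
Check integrality: r = 86 ∈ Z ✓, b = 2494 ∈ Z ✓.
(These identities are necessary conditions: they determine r and b for any design with these parameters, but do not by themselves prove that one exists.)

r = 86, b = 2494.


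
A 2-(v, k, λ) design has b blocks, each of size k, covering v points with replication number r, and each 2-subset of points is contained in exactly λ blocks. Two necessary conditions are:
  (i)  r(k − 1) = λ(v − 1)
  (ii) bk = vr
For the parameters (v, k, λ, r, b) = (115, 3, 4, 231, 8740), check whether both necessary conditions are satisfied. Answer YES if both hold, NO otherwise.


Condition (i): r(k − 1) = 231·2 = 462; λ(v − 1) = 4·114 = 456. Match? NO.
Condition (ii): bk = 8740·3 = 26220; vr = 115·231 = 26565. Match? NO.
Both conditions hold? NO.

NO


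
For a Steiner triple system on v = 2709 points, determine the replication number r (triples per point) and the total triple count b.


An STS(v) is a 2-(v, 3, 1) BIBD: block size k = 3, λ = 1.
Replication: r(k − 1) = λ(v − 1) ⇒ r·2 = 2709 − 1 = 2708 ⇒ r = 1354.
Block count: bk = vr ⇒ b·3 = 2709·1354 = 3667986 ⇒ b = 1222662.
(Check via b = v(v − 1)/6 = 2709·2708/6 = 7335972/6 = 1222662.)

r = 1354, b = 1222662.


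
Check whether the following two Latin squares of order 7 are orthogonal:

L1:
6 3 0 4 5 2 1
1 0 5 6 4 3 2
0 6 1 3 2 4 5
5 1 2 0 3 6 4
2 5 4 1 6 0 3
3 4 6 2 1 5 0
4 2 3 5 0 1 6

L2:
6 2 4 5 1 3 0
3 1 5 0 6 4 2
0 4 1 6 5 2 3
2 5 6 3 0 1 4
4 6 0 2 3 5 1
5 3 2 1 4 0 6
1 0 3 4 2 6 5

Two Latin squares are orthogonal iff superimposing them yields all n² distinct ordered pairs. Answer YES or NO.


Form the n² = 49 superimposed pairs (L1[i][j], L2[i][j]), row by row (rows and columns indexed from 0):
row 0: (6,6) (3,2) (0,4) (4,5) (5,1) (2,3) (1,0)
row 1: (1,3) (0,1) (5,5) (6,0) (4,6) (3,4) (2,2)
row 2: (0,0) (6,4) (1,1) (3,6) (2,5) (4,2) (5,3)
row 3: (5,2) (1,5) (2,6) (0,3) (3,0) (6,1) (4,4)
row 4: (2,4) (5,6) (4,0) (1,2) (6,3) (0,5) (3,1)
row 5: (3,5) (4,3) (6,2) (2,1) (1,4) (5,0) (0,6)
row 6: (4,1) (2,0) (3,3) (5,4) (0,2) (1,6) (6,5)
Orthogonality requires all 49 pairs distinct.
Check by first coordinate: for each symbol s of L1, list the L2 entries in the n cells where L1 = s; they must all differ.
  L1 = 0: L2 entries (in reading order) 4, 1, 0, 3, 5, 6, 2 — all 7 distinct ✓
  L1 = 1: L2 entries (in reading order) 0, 3, 1, 5, 2, 4, 6 — all 7 distinct ✓
  L1 = 2: L2 entries (in reading order) 3, 2, 5, 6, 4, 1, 0 — all 7 distinct ✓
  L1 = 3: L2 entries (in reading order) 2, 4, 6, 0, 1, 5, 3 — all 7 distinct ✓
  L1 = 4: L2 entries (in reading order) 5, 6, 2, 4, 0, 3, 1 — all 7 distinct ✓
  L1 = 5: L2 entries (in reading order) 1, 5, 3, 2, 6, 0, 4 — all 7 distinct ✓
  L1 = 6: L2 entries (in reading order) 6, 0, 4, 1, 3, 2, 5 — all 7 distinct ✓
Every symbol of L1 meets every symbol of L2 exactly once, so all 49 pairs are distinct (49 of 49).
Conclusion: YES.

YES


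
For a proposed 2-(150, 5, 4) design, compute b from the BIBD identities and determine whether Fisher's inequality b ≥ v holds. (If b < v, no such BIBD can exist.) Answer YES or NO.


r = λ(v − 1)/(k − 1) = 4·149/4 = 149.
b = vr/k = 150·149/5 = 4470.
Fisher's inequality: b ≥ v ⇔ 4470 ≥ 150? YES.

YES


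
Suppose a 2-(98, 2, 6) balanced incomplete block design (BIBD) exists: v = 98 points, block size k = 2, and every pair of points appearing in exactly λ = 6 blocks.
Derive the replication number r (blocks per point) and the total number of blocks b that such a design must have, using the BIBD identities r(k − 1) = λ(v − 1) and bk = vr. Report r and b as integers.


Any 2-(v, k, λ) BIBD satisfies two necessary conditions:
  (i)  Each point sits in r blocks, and counting incidences through any fixed point gives r(k − 1) = λ(v − 1), so r = λ(v − 1)/(k − 1).
  (ii) Total incidences bk = vr, so b = vr/k.
Step 1: r = λ(v − 1)/(k − 1) = 6·(98 − 1)/(2 − 1) = 6·97/1 = 582/1 = 582.
Step 2: b = vr/k = 98·582/2 = 57036/2 = 28518.
Check integrality: r = 582 ∈ Z ✓, b = 28518 ∈ Z ✓.
(These identities are necessary conditions: they determine r and b for any design with these parameters, but do not by themselves prove that one exists.)

r = 582, b = 28518.


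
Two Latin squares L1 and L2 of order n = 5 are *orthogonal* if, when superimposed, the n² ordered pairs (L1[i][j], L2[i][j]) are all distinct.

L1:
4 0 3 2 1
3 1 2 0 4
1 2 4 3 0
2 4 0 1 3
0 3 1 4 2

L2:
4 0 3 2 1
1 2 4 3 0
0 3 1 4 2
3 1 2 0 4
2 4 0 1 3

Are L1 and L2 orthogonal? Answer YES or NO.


Form the n² = 25 superimposed pairs (L1[i][j], L2[i][j]), row by row (rows and columns indexed from 0):
row 0: (4,4) (0,0) (3,3) (2,2) (1,1)
row 1: (3,1) (1,2) (2,4) (0,3) (4,0)
row 2: (1,0) (2,3) (4,1) (3,4) (0,2)
row 3: (2,3) (4,1) (0,2) (1,0) (3,4)
row 4: (0,2) (3,4) (1,0) (4,1) (2,3)
Orthogonality requires all 25 pairs distinct.
But the pair (2,3) repeats: cell (2,1) has L1 = 2, L2 = 3, and cell (3,0) has L1 = 2, L2 = 3.
A repeated pair means some other pair never occurs (only 15 distinct pairs out of 25), so the squares are not orthogonal.
Conclusion: NO.

NO


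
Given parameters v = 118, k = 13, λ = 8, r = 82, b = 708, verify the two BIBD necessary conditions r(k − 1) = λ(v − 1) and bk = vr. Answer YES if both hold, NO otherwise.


Condition (i): r(k − 1) = 82·12 = 984; λ(v − 1) = 8·117 = 936. Match? NO.
Condition (ii): bk = 708·13 = 9204; vr = 118·82 = 9676. Match? NO.
Both conditions hold? NO.

NO


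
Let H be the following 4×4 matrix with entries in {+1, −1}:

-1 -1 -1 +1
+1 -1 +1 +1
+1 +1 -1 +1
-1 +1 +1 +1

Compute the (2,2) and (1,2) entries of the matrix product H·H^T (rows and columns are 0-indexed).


Row 1 of H: [1, -1, 1, 1].
Row 2 of H: [1, 1, -1, 1].
(H·H^T)[2][2] = Σ_j H[2][j]·H[2][j] = (1)² + (1)² + (-1)² + (1)² = 1 + 1 + 1 + 1 = 4.
(H·H^T)[1][2] = Σ_j H[1][j]·H[2][j] = (1)·(1) + (-1)·(1) + (1)·(-1) + (1)·(1) = 1 + -1 + -1 + 1 = 0.
So rows 1 and 2 are orthogonal; the diagonal entry equals n = 4.

(2,2) entry = 4; (1,2) entry = 0.


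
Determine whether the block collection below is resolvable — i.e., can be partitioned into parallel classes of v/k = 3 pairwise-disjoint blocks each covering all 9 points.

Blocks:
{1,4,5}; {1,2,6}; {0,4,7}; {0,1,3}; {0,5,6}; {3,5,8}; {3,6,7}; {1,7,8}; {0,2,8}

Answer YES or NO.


v = 9, block size k = 3, number of blocks = 9.
For resolvability, blocks must partition into parallel classes of size v/k = 3.
Total blocks must therefore be a multiple of 3: 9 = 3·3 + 0 ⇒ divisible ✓.
Consider block {0,1,3}. It intersects every other block in the collection, so no parallel class of size 3 can contain it.
Since every block must belong to some parallel class in a resolution, the collection cannot be partitioned into parallel classes.
Resolvable? NO.

NO


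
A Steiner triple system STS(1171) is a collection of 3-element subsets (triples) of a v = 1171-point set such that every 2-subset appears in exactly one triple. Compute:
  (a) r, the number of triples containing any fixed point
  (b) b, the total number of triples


An STS(v) is a 2-(v, 3, 1) BIBD: block size k = 3, λ = 1.
Replication: r(k − 1) = λ(v − 1) ⇒ r·2 = 1171 − 1 = 1170 ⇒ r = 585.
Block count: bk = vr ⇒ b·3 = 1171·585 = 685035 ⇒ b = 228345.
(Check via b = v(v − 1)/6 = 1171·1170/6 = 1370070/6 = 228345.)

r = 585, b = 228345.


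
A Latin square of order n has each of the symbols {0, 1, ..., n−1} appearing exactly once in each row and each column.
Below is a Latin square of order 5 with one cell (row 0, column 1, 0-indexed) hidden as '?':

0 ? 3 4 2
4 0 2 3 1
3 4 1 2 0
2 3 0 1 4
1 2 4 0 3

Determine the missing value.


Row 0 contains symbols [0, 2, 3, 4] — missing [1].
Column 1 contains symbols [0, 2, 3, 4] — missing [1].
The missing symbol must appear in both missing sets; intersection = [1].
Therefore the hidden value is 1.

Missing value = 1.


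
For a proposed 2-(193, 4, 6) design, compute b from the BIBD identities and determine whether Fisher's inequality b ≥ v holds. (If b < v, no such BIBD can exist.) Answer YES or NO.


r = λ(v − 1)/(k − 1) = 6·192/3 = 384.
b = vr/k = 193·384/4 = 18528.
Fisher's inequality: b ≥ v ⇔ 18528 ≥ 193? YES.

YES


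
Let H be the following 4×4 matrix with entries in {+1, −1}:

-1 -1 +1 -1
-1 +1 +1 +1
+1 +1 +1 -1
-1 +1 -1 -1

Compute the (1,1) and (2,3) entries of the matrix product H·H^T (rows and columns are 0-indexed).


Row 1 of H: [-1, 1, 1, 1].
Row 2 of H: [1, 1, 1, -1].
Row 3 of H: [-1, 1, -1, -1].
(H·H^T)[1][1] = Σ_j H[1][j]·H[1][j] = (-1)² + (1)² + (1)² + (1)² = 1 + 1 + 1 + 1 = 4.
(H·H^T)[2][3] = Σ_j H[2][j]·H[3][j] = (1)·(-1) + (1)·(1) + (1)·(-1) + (-1)·(-1) = -1 + 1 + -1 + 1 = 0.
So rows 2 and 3 are orthogonal; the diagonal entry equals n = 4.

(1,1) entry = 4; (2,3) entry = 0.


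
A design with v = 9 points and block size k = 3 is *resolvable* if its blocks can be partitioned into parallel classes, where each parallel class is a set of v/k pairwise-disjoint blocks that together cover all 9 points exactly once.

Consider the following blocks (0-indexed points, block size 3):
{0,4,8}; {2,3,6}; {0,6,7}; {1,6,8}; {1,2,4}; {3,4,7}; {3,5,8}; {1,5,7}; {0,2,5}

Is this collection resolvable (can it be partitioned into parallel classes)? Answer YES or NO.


v = 9, block size k = 3, number of blocks = 9.
For resolvability, blocks must partition into parallel classes of size v/k = 3.
Total blocks must therefore be a multiple of 3: 9 = 3·3 + 0 ⇒ divisible ✓.
Greedy packing gives 3 candidate class(es). Each should be a full parallel class (size 3, covers all 9 points).
  Class 1 (3 blocks): {0,4,8}; {2,3,6}; {1,5,7}. Points covered: [0, 1, 2, 3, 4, 5, 6, 7, 8].
  Class 2 (3 blocks): {0,6,7}; {1,2,4}; {3,5,8}. Points covered: [0, 1, 2, 3, 4, 5, 6, 7, 8].
  Class 3 (3 blocks): {1,6,8}; {3,4,7}; {0,2,5}. Points covered: [0, 1, 2, 3, 4, 5, 6, 7, 8].
All classes full (size 3)? YES. All classes cover every point? YES.
Resolvable? YES.

YES


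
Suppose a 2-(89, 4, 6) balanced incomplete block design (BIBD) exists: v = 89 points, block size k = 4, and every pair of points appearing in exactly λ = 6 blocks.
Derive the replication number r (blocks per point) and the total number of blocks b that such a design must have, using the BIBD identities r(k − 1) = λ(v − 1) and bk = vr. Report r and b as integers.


Any 2-(v, k, λ) BIBD satisfies two necessary conditions:
  (i)  Each point sits in r blocks, and counting incidences through any fixed point gives r(k − 1) = λ(v − 1), so r = λ(v − 1)/(k − 1).
  (ii) Total incidences bk = vr, so b = vr/k.
Step 1: r = λ(v − 1)/(k − 1) = 6·(89 − 1)/(4 − 1) = 6·88/3 = 528/3 = 176.
Step 2: b = vr/k = 89·176/4 = 15664/4 = 3916.
Check integrality: r = 176 ∈ Z ✓, b = 3916 ∈ Z ✓.
(These identities are necessary conditions: they determine r and b for any design with these parameters, but do not by themselves prove that one exists.)

r = 176, b = 3916.


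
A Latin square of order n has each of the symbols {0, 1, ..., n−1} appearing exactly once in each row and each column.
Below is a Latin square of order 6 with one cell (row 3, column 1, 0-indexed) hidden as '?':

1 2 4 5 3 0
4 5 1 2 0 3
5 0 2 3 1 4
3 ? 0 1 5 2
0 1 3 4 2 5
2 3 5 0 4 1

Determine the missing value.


Row 3 contains symbols [0, 1, 2, 3, 5] — missing [4].
Column 1 contains symbols [0, 1, 2, 3, 5] — missing [4].
The missing symbol must appear in both missing sets; intersection = [4].
Therefore the hidden value is 4.

Missing value = 4.


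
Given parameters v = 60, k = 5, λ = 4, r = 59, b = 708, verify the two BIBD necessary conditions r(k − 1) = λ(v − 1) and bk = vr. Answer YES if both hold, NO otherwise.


Condition (i): r(k − 1) = 59·4 = 236; λ(v − 1) = 4·59 = 236. Match? YES.
Condition (ii): bk = 708·5 = 3540; vr = 60·59 = 3540. Match? YES.
Both conditions hold? YES.

YES


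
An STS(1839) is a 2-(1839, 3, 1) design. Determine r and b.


An STS(v) is a 2-(v, 3, 1) BIBD: block size k = 3, λ = 1.
Replication: r(k − 1) = λ(v − 1) ⇒ r·2 = 1839 − 1 = 1838 ⇒ r = 919.
Block count: b = v(v − 1)/6 = 1839·1838/6 = 3380082/6 = 563347.
(Check via bk = vr: 563347·3 = 1690041 = 1839·919 = 1690041 ✓.)

r = 919, b = 563347.


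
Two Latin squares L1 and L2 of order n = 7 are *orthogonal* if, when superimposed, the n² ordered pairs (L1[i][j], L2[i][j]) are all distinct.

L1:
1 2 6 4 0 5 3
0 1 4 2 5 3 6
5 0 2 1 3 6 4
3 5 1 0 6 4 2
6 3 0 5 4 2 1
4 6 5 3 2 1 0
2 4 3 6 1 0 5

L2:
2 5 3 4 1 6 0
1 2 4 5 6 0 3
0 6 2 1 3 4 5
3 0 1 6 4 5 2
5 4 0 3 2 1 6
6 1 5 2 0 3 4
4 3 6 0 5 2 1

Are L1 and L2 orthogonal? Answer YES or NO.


Form the n² = 49 superimposed pairs (L1[i][j], L2[i][j]), row by row (rows and columns indexed from 0):
row 0: (1,2) (2,5) (6,3) (4,4) (0,1) (5,6) (3,0)
row 1: (0,1) (1,2) (4,4) (2,5) (5,6) (3,0) (6,3)
row 2: (5,0) (0,6) (2,2) (1,1) (3,3) (6,4) (4,5)
row 3: (3,3) (5,0) (1,1) (0,6) (6,4) (4,5) (2,2)
row 4: (6,5) (3,4) (0,0) (5,3) (4,2) (2,1) (1,6)
row 5: (4,6) (6,1) (5,5) (3,2) (2,0) (1,3) (0,4)
row 6: (2,4) (4,3) (3,6) (6,0) (1,5) (0,2) (5,1)
Orthogonality requires all 49 pairs distinct.
But the pair (0,1) repeats: cell (0,4) has L1 = 0, L2 = 1, and cell (1,0) has L1 = 0, L2 = 1.
A repeated pair means some other pair never occurs (only 35 distinct pairs out of 49), so the squares are not orthogonal.
Conclusion: NO.

NO


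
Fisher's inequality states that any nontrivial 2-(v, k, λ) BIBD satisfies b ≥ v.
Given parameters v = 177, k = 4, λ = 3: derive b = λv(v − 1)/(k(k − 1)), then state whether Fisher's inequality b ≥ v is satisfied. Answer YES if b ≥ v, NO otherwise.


r = λ(v − 1)/(k − 1) = 3·176/3 = 176.
b = vr/k = 177·176/4 = 7788.
Fisher's inequality: b ≥ v ⇔ 7788 ≥ 177? YES.

YES


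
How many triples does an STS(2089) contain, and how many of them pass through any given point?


An STS(v) is a 2-(v, 3, 1) BIBD: block size k = 3, λ = 1.
Replication: r(k − 1) = λ(v − 1) ⇒ r·2 = 2089 − 1 = 2088 ⇒ r = 1044.
Block count: bk = vr ⇒ b·3 = 2089·1044 = 2180916 ⇒ b = 726972.
(Check via b = v(v − 1)/6 = 2089·2088/6 = 4361832/6 = 726972.)

r = 1044, b = 726972.


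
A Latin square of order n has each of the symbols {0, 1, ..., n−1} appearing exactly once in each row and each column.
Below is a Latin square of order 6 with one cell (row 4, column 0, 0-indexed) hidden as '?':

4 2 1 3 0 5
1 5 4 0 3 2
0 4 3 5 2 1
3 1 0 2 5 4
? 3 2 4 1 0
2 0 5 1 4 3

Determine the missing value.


Row 4 contains symbols [0, 1, 2, 3, 4] — missing [5].
Column 0 contains symbols [0, 1, 2, 3, 4] — missing [5].
The missing symbol must appear in both missing sets; intersection = [5].
Therefore the hidden value is 5.

Missing value = 5.


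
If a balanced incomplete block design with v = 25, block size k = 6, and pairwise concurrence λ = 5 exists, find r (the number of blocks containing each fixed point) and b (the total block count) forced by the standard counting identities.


Any 2-(v, k, λ) BIBD satisfies two necessary conditions:
  (i)  Each point sits in r blocks, and counting incidences through any fixed point gives r(k − 1) = λ(v − 1), so r = λ(v − 1)/(k − 1).
  (ii) Total incidences bk = vr, so b = vr/k.
Step 1: r = λ(v − 1)/(k − 1) = 5·(25 − 1)/(6 − 1) = 5·24/5 = 120/5 = 24.
Step 2: b = vr/k = 25·24/6 = 600/6 = 100.
Check integrality: r = 24 ∈ Z ✓, b = 100 ∈ Z ✓.
(These identities are necessary conditions: they determine r and b for any design with these parameters, but do not by themselves prove that one exists.)

r = 24, b = 100.


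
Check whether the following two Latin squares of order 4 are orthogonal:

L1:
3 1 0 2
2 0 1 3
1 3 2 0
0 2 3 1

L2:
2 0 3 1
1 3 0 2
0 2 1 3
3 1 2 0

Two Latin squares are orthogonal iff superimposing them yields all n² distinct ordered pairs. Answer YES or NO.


Form the n² = 16 superimposed pairs (L1[i][j], L2[i][j]), row by row (rows and columns indexed from 0):
row 0: (3,2) (1,0) (0,3) (2,1)
row 1: (2,1) (0,3) (1,0) (3,2)
row 2: (1,0) (3,2) (2,1) (0,3)
row 3: (0,3) (2,1) (3,2) (1,0)
Orthogonality requires all 16 pairs distinct.
But the pair (2,1) repeats: cell (0,3) has L1 = 2, L2 = 1, and cell (1,0) has L1 = 2, L2 = 1.
A repeated pair means some other pair never occurs (only 4 distinct pairs out of 16), so the squares are not orthogonal.
Conclusion: NO.

NO


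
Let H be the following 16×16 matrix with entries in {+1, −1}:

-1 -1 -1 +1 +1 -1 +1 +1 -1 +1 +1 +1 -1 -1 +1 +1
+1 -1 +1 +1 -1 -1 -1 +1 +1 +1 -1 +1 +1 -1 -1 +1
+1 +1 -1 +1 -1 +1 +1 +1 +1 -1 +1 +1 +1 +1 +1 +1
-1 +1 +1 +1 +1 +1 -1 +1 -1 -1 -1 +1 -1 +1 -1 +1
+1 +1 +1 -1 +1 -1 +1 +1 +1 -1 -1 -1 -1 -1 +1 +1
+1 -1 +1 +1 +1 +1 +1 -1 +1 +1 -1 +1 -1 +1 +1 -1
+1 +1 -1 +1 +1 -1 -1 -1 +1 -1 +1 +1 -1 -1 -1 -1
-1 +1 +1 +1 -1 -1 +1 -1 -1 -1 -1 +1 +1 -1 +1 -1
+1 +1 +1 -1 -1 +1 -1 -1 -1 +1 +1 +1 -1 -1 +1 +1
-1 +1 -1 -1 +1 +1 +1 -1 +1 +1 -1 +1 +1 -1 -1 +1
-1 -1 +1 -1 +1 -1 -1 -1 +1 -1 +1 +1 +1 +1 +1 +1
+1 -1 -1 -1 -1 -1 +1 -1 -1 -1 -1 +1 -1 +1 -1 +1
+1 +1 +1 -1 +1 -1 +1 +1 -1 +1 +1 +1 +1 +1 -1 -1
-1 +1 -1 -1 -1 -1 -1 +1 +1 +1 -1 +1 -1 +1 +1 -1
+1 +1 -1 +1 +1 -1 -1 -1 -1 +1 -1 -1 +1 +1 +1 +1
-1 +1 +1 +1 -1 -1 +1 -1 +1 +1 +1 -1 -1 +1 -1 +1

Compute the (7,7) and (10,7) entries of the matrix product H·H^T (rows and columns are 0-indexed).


Row 7 of H: [-1, 1, 1, 1, -1, -1, 1, -1, -1, -1, -1, 1, 1, -1, 1, -1].
Row 10 of H: [-1, -1, 1, -1, 1, -1, -1, -1, 1, -1, 1, 1, 1, 1, 1, 1].
(H·H^T)[7][7] = Σ_j H[7][j]·H[7][j] = (-1)² + (1)² + (1)² + (1)² + (-1)² + (-1)² + (1)² + (-1)² + (-1)² + (-1)² + (-1)² + (1)² + (1)² + (-1)² + (1)² + (-1)² = 1 + 1 + 1 + 1 + 1 + 1 + 1 + 1 + 1 + 1 + 1 + 1 + 1 + 1 + 1 + 1 = 16.
(H·H^T)[10][7] = Σ_j H[10][j]·H[7][j] = (-1)·(-1) + (-1)·(1) + (1)·(1) + (-1)·(1) + (1)·(-1) + (-1)·(-1) + (-1)·(1) + (-1)·(-1) + (1)·(-1) + (-1)·(-1) + (1)·(-1) + (1)·(1) + (1)·(1) + (1)·(-1) + (1)·(1) + (1)·(-1) = 1 + -1 + 1 + -1 + -1 + 1 + -1 + 1 + -1 + 1 + -1 + 1 + 1 + -1 + 1 + -1 = 0.
So rows 10 and 7 are orthogonal; the diagonal entry equals n = 16.

(7,7) entry = 16; (10,7) entry = 0.


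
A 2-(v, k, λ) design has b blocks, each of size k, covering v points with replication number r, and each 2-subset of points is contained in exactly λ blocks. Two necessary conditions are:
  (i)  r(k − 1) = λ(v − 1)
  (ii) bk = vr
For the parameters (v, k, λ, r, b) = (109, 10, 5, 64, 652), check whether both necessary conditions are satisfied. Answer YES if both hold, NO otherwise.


Condition (i): r(k − 1) = 64·9 = 576; λ(v − 1) = 5·108 = 540. Match? NO.
Condition (ii): bk = 652·10 = 6520; vr = 109·64 = 6976. Match? NO.
Both conditions hold? NO.

NO


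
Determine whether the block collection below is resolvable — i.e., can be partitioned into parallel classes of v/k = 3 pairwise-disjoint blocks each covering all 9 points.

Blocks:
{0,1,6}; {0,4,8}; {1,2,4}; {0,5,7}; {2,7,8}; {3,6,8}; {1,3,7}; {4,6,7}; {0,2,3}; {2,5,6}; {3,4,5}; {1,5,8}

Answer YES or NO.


v = 9, block size k = 3, number of blocks = 12.
For resolvability, blocks must partition into parallel classes of size v/k = 3.
Total blocks must therefore be a multiple of 3: 12 = 3·4 + 0 ⇒ divisible ✓.
Greedy packing gives 4 candidate class(es). Each should be a full parallel class (size 3, covers all 9 points).
  Class 1 (3 blocks): {0,1,6}; {2,7,8}; {3,4,5}. Points covered: [0, 1, 2, 3, 4, 5, 6, 7, 8].
  Class 2 (3 blocks): {0,4,8}; {1,3,7}; {2,5,6}. Points covered: [0, 1, 2, 3, 4, 5, 6, 7, 8].
  Class 3 (3 blocks): {1,2,4}; {0,5,7}; {3,6,8}. Points covered: [0, 1, 2, 3, 4, 5, 6, 7, 8].
  Class 4 (3 blocks): {4,6,7}; {0,2,3}; {1,5,8}. Points covered: [0, 1, 2, 3, 4, 5, 6, 7, 8].
All classes full (size 3)? YES. All classes cover every point? YES.
Resolvable? YES.

YES


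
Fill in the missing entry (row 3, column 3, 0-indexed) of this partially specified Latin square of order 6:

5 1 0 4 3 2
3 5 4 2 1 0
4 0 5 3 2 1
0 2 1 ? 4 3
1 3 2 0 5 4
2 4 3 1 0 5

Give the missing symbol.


Row 3 contains symbols [0, 1, 2, 3, 4] — missing [5].
Column 3 contains symbols [0, 1, 2, 3, 4] — missing [5].
The missing symbol must appear in both missing sets; intersection = [5].
Therefore the hidden value is 5.

Missing value = 5.


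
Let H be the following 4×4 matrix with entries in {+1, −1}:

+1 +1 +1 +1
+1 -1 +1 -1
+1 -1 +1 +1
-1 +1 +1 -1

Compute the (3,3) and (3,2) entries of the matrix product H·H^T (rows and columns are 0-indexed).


Row 2 of H: [1, -1, 1, 1].
Row 3 of H: [-1, 1, 1, -1].
(H·H^T)[3][3] = Σ_j H[3][j]·H[3][j] = (-1)² + (1)² + (1)² + (-1)² = 1 + 1 + 1 + 1 = 4.
(H·H^T)[3][2] = Σ_j H[3][j]·H[2][j] = (-1)·(1) + (1)·(-1) + (1)·(1) + (-1)·(1) = -1 + -1 + 1 + -1 = -2.
Rows 3 and 2 are not orthogonal (dot product = -2 ≠ 0), so H is not a Hadamard matrix.

(3,3) entry = 4; (3,2) entry = -2.


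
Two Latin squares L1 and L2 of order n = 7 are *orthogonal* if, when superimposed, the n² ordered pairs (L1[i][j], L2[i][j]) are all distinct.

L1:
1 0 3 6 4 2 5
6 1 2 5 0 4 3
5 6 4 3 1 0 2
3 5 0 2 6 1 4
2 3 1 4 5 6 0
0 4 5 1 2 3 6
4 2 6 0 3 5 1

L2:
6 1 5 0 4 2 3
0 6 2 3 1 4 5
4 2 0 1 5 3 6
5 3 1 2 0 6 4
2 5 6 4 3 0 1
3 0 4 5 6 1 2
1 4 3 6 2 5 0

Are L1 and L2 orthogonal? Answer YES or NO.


Form the n² = 49 superimposed pairs (L1[i][j], L2[i][j]), row by row (rows and columns indexed from 0):
row 0: (1,6) (0,1) (3,5) (6,0) (4,4) (2,2) (5,3)
row 1: (6,0) (1,6) (2,2) (5,3) (0,1) (4,4) (3,5)
row 2: (5,4) (6,2) (4,0) (3,1) (1,5) (0,3) (2,6)
row 3: (3,5) (5,3) (0,1) (2,2) (6,0) (1,6) (4,4)
row 4: (2,2) (3,5) (1,6) (4,4) (5,3) (6,0) (0,1)
row 5: (0,3) (4,0) (5,4) (1,5) (2,6) (3,1) (6,2)
row 6: (4,1) (2,4) (6,3) (0,6) (3,2) (5,5) (1,0)
Orthogonality requires all 49 pairs distinct.
But the pair (6,0) repeats: cell (0,3) has L1 = 6, L2 = 0, and cell (1,0) has L1 = 6, L2 = 0.
A repeated pair means some other pair never occurs (only 21 distinct pairs out of 49), so the squares are not orthogonal.
Conclusion: NO.

NO


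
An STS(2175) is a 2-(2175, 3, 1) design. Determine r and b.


An STS(v) is a 2-(v, 3, 1) BIBD: block size k = 3, λ = 1.
Replication: r(k − 1) = λ(v − 1) ⇒ r·2 = 2175 − 1 = 2174 ⇒ r = 1087.
Block count: bk = vr ⇒ b·3 = 2175·1087 = 2364225 ⇒ b = 788075.
(Check via b = v(v − 1)/6 = 2175·2174/6 = 4728450/6 = 788075.)

r = 1087, b = 788075.


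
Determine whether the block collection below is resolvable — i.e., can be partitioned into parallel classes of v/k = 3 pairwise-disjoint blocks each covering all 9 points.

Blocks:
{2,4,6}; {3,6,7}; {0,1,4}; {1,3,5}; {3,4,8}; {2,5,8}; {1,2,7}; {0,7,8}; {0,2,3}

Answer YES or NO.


v = 9, block size k = 3, number of blocks = 9.
For resolvability, blocks must partition into parallel classes of size v/k = 3.
Total blocks must therefore be a multiple of 3: 9 = 3·3 + 0 ⇒ divisible ✓.
Consider block {3,4,8}. The only other block(s) in the collection disjoint from it are {1,2,7} — just 1 block(s). Any parallel class containing {3,4,8} would need 2 other blocks each disjoint from it, so no parallel class of size 3 can contain {3,4,8}.
Since every block must belong to some parallel class in a resolution, the collection cannot be partitioned into parallel classes.
Resolvable? NO.

NO


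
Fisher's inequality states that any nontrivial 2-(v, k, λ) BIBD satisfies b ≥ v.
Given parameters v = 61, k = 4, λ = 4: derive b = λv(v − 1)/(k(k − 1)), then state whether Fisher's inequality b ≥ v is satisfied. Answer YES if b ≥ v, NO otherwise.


r = λ(v − 1)/(k − 1) = 4·60/3 = 80.
b = vr/k = 61·80/4 = 1220.
Fisher's inequality: b ≥ v ⇔ 1220 ≥ 61? YES.

YES


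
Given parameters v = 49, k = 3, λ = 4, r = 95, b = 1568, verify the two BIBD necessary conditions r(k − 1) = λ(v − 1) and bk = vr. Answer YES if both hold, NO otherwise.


Condition (i): r(k − 1) = 95·2 = 190; λ(v − 1) = 4·48 = 192. Match? NO.
Condition (ii): bk = 1568·3 = 4704; vr = 49·95 = 4655. Match? NO.
Both conditions hold? NO.

NO


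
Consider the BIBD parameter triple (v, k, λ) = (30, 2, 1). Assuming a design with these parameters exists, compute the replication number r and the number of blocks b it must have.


Any 2-(v, k, λ) BIBD satisfies two necessary conditions:
  (i)  Each point sits in r blocks, and counting incidences through any fixed point gives r(k − 1) = λ(v − 1), so r = λ(v − 1)/(k − 1).
  (ii) Total incidences bk = vr, so b = vr/k.
Step 1: r = λ(v − 1)/(k − 1) = 1·(30 − 1)/(2 − 1) = 1·29/1 = 29/1 = 29.
Step 2: b = vr/k = 30·29/2 = 870/2 = 435.
Check integrality: r = 29 ∈ Z ✓, b = 435 ∈ Z ✓.
(These identities are necessary conditions: they determine r and b for any design with these parameters, but do not by themselves prove that one exists.)

r = 29, b = 435.


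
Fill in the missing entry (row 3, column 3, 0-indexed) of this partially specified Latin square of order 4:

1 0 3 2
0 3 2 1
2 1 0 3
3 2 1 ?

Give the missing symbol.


Row 3 contains symbols [1, 2, 3] — missing [0].
Column 3 contains symbols [1, 2, 3] — missing [0].
The missing symbol must appear in both missing sets; intersection = [0].
Therefore the hidden value is 0.

Missing value = 0.
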